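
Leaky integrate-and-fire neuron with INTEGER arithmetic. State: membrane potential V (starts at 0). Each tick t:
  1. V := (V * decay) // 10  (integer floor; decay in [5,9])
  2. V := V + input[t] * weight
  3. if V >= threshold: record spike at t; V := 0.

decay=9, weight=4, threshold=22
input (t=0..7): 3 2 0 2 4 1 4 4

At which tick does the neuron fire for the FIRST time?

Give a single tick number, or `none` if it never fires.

t=0: input=3 -> V=12
t=1: input=2 -> V=18
t=2: input=0 -> V=16
t=3: input=2 -> V=0 FIRE
t=4: input=4 -> V=16
t=5: input=1 -> V=18
t=6: input=4 -> V=0 FIRE
t=7: input=4 -> V=16

Answer: 3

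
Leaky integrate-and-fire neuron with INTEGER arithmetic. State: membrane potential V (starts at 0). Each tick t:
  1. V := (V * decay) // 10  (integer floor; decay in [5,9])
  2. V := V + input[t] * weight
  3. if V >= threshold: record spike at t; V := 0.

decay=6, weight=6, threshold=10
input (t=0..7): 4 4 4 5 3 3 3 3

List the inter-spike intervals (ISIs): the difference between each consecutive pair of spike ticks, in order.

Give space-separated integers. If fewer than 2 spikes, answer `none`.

t=0: input=4 -> V=0 FIRE
t=1: input=4 -> V=0 FIRE
t=2: input=4 -> V=0 FIRE
t=3: input=5 -> V=0 FIRE
t=4: input=3 -> V=0 FIRE
t=5: input=3 -> V=0 FIRE
t=6: input=3 -> V=0 FIRE
t=7: input=3 -> V=0 FIRE

Answer: 1 1 1 1 1 1 1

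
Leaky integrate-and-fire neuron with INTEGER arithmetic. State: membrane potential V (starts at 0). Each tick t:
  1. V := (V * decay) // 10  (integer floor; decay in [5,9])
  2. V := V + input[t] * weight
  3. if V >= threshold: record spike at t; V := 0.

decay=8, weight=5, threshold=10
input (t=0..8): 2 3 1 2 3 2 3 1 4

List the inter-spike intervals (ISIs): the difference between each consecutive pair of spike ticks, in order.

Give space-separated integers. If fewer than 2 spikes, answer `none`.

t=0: input=2 -> V=0 FIRE
t=1: input=3 -> V=0 FIRE
t=2: input=1 -> V=5
t=3: input=2 -> V=0 FIRE
t=4: input=3 -> V=0 FIRE
t=5: input=2 -> V=0 FIRE
t=6: input=3 -> V=0 FIRE
t=7: input=1 -> V=5
t=8: input=4 -> V=0 FIRE

Answer: 1 2 1 1 1 2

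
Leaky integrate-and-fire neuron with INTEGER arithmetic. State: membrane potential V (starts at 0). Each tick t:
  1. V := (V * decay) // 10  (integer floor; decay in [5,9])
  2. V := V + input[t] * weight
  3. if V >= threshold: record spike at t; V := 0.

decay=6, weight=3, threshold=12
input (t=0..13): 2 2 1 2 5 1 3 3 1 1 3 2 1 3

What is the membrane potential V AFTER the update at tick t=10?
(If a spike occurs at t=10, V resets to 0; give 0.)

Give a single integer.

t=0: input=2 -> V=6
t=1: input=2 -> V=9
t=2: input=1 -> V=8
t=3: input=2 -> V=10
t=4: input=5 -> V=0 FIRE
t=5: input=1 -> V=3
t=6: input=3 -> V=10
t=7: input=3 -> V=0 FIRE
t=8: input=1 -> V=3
t=9: input=1 -> V=4
t=10: input=3 -> V=11
t=11: input=2 -> V=0 FIRE
t=12: input=1 -> V=3
t=13: input=3 -> V=10

Answer: 11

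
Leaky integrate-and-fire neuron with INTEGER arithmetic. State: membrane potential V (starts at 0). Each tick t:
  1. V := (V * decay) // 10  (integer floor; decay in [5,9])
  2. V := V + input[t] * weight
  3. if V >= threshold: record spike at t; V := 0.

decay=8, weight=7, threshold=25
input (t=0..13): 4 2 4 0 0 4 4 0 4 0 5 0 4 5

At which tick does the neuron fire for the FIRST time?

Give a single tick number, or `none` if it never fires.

Answer: 0

Derivation:
t=0: input=4 -> V=0 FIRE
t=1: input=2 -> V=14
t=2: input=4 -> V=0 FIRE
t=3: input=0 -> V=0
t=4: input=0 -> V=0
t=5: input=4 -> V=0 FIRE
t=6: input=4 -> V=0 FIRE
t=7: input=0 -> V=0
t=8: input=4 -> V=0 FIRE
t=9: input=0 -> V=0
t=10: input=5 -> V=0 FIRE
t=11: input=0 -> V=0
t=12: input=4 -> V=0 FIRE
t=13: input=5 -> V=0 FIRE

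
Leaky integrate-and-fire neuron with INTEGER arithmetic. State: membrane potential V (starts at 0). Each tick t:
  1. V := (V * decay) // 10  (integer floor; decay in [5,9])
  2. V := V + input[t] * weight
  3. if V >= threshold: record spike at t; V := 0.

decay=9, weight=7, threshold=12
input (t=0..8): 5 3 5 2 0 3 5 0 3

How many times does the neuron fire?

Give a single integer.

Answer: 7

Derivation:
t=0: input=5 -> V=0 FIRE
t=1: input=3 -> V=0 FIRE
t=2: input=5 -> V=0 FIRE
t=3: input=2 -> V=0 FIRE
t=4: input=0 -> V=0
t=5: input=3 -> V=0 FIRE
t=6: input=5 -> V=0 FIRE
t=7: input=0 -> V=0
t=8: input=3 -> V=0 FIRE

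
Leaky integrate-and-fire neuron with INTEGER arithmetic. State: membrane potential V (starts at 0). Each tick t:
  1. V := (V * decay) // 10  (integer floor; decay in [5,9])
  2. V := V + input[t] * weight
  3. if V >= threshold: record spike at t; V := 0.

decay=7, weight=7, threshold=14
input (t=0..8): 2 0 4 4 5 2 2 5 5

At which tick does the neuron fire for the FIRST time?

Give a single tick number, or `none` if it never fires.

Answer: 0

Derivation:
t=0: input=2 -> V=0 FIRE
t=1: input=0 -> V=0
t=2: input=4 -> V=0 FIRE
t=3: input=4 -> V=0 FIRE
t=4: input=5 -> V=0 FIRE
t=5: input=2 -> V=0 FIRE
t=6: input=2 -> V=0 FIRE
t=7: input=5 -> V=0 FIRE
t=8: input=5 -> V=0 FIRE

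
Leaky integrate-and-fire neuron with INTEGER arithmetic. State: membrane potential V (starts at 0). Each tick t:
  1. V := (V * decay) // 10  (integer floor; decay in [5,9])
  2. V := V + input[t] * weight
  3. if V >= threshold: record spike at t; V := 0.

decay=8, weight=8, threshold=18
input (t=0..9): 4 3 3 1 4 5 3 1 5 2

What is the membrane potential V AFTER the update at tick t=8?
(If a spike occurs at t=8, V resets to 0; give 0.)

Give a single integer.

Answer: 0

Derivation:
t=0: input=4 -> V=0 FIRE
t=1: input=3 -> V=0 FIRE
t=2: input=3 -> V=0 FIRE
t=3: input=1 -> V=8
t=4: input=4 -> V=0 FIRE
t=5: input=5 -> V=0 FIRE
t=6: input=3 -> V=0 FIRE
t=7: input=1 -> V=8
t=8: input=5 -> V=0 FIRE
t=9: input=2 -> V=16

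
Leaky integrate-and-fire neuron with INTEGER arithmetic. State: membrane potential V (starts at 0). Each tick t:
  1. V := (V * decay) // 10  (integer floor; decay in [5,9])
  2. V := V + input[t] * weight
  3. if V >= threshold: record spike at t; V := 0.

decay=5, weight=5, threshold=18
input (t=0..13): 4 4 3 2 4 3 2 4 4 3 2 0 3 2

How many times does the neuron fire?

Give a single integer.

Answer: 6

Derivation:
t=0: input=4 -> V=0 FIRE
t=1: input=4 -> V=0 FIRE
t=2: input=3 -> V=15
t=3: input=2 -> V=17
t=4: input=4 -> V=0 FIRE
t=5: input=3 -> V=15
t=6: input=2 -> V=17
t=7: input=4 -> V=0 FIRE
t=8: input=4 -> V=0 FIRE
t=9: input=3 -> V=15
t=10: input=2 -> V=17
t=11: input=0 -> V=8
t=12: input=3 -> V=0 FIRE
t=13: input=2 -> V=10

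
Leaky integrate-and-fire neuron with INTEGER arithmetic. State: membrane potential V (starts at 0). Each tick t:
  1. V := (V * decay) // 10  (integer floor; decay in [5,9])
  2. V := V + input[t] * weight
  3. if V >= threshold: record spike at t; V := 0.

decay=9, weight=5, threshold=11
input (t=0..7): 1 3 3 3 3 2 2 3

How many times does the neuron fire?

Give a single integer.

Answer: 6

Derivation:
t=0: input=1 -> V=5
t=1: input=3 -> V=0 FIRE
t=2: input=3 -> V=0 FIRE
t=3: input=3 -> V=0 FIRE
t=4: input=3 -> V=0 FIRE
t=5: input=2 -> V=10
t=6: input=2 -> V=0 FIRE
t=7: input=3 -> V=0 FIRE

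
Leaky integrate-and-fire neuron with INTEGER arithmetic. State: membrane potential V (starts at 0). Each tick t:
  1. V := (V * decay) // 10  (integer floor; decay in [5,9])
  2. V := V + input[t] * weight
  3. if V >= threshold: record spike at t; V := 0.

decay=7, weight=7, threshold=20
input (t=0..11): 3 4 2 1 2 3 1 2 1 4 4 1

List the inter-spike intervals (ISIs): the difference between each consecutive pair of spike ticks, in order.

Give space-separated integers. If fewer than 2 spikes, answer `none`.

Answer: 1 3 1 4 1

Derivation:
t=0: input=3 -> V=0 FIRE
t=1: input=4 -> V=0 FIRE
t=2: input=2 -> V=14
t=3: input=1 -> V=16
t=4: input=2 -> V=0 FIRE
t=5: input=3 -> V=0 FIRE
t=6: input=1 -> V=7
t=7: input=2 -> V=18
t=8: input=1 -> V=19
t=9: input=4 -> V=0 FIRE
t=10: input=4 -> V=0 FIRE
t=11: input=1 -> V=7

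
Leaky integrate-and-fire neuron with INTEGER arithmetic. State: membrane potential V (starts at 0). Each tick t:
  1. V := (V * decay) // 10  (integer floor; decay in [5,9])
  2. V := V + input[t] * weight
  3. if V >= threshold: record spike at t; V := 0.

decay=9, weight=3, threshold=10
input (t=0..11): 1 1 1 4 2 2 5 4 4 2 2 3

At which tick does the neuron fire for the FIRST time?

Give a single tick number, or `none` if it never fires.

t=0: input=1 -> V=3
t=1: input=1 -> V=5
t=2: input=1 -> V=7
t=3: input=4 -> V=0 FIRE
t=4: input=2 -> V=6
t=5: input=2 -> V=0 FIRE
t=6: input=5 -> V=0 FIRE
t=7: input=4 -> V=0 FIRE
t=8: input=4 -> V=0 FIRE
t=9: input=2 -> V=6
t=10: input=2 -> V=0 FIRE
t=11: input=3 -> V=9

Answer: 3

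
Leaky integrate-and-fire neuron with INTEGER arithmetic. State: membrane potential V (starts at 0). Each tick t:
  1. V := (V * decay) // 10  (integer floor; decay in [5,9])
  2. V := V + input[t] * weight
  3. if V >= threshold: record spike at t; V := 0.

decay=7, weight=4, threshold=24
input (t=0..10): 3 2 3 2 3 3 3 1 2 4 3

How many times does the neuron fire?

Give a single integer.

t=0: input=3 -> V=12
t=1: input=2 -> V=16
t=2: input=3 -> V=23
t=3: input=2 -> V=0 FIRE
t=4: input=3 -> V=12
t=5: input=3 -> V=20
t=6: input=3 -> V=0 FIRE
t=7: input=1 -> V=4
t=8: input=2 -> V=10
t=9: input=4 -> V=23
t=10: input=3 -> V=0 FIRE

Answer: 3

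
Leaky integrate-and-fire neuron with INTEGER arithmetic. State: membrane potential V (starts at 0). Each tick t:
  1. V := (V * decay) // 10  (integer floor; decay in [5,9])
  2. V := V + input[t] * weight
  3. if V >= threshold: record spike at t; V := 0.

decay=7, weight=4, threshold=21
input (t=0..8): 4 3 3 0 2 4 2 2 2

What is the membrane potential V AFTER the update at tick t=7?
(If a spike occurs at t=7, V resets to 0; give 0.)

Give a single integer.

t=0: input=4 -> V=16
t=1: input=3 -> V=0 FIRE
t=2: input=3 -> V=12
t=3: input=0 -> V=8
t=4: input=2 -> V=13
t=5: input=4 -> V=0 FIRE
t=6: input=2 -> V=8
t=7: input=2 -> V=13
t=8: input=2 -> V=17

Answer: 13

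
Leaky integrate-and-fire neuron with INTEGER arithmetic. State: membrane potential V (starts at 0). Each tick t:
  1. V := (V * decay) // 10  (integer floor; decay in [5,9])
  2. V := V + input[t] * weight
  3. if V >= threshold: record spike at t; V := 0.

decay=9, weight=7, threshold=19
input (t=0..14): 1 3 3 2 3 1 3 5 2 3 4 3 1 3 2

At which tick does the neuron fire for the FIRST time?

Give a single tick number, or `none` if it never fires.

t=0: input=1 -> V=7
t=1: input=3 -> V=0 FIRE
t=2: input=3 -> V=0 FIRE
t=3: input=2 -> V=14
t=4: input=3 -> V=0 FIRE
t=5: input=1 -> V=7
t=6: input=3 -> V=0 FIRE
t=7: input=5 -> V=0 FIRE
t=8: input=2 -> V=14
t=9: input=3 -> V=0 FIRE
t=10: input=4 -> V=0 FIRE
t=11: input=3 -> V=0 FIRE
t=12: input=1 -> V=7
t=13: input=3 -> V=0 FIRE
t=14: input=2 -> V=14

Answer: 1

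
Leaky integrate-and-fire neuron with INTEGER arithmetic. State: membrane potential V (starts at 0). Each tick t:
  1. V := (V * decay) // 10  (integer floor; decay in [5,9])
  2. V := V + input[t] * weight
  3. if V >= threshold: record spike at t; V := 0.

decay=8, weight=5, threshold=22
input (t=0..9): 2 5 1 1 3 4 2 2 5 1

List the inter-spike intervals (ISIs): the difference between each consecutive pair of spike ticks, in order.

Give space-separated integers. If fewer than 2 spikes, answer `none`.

t=0: input=2 -> V=10
t=1: input=5 -> V=0 FIRE
t=2: input=1 -> V=5
t=3: input=1 -> V=9
t=4: input=3 -> V=0 FIRE
t=5: input=4 -> V=20
t=6: input=2 -> V=0 FIRE
t=7: input=2 -> V=10
t=8: input=5 -> V=0 FIRE
t=9: input=1 -> V=5

Answer: 3 2 2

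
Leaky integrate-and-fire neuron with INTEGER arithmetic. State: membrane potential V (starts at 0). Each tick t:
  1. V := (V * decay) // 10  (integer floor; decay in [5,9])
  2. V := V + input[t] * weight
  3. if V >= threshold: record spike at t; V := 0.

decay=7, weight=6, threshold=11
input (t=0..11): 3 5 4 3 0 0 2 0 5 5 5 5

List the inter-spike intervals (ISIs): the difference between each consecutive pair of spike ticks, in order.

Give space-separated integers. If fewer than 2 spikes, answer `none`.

t=0: input=3 -> V=0 FIRE
t=1: input=5 -> V=0 FIRE
t=2: input=4 -> V=0 FIRE
t=3: input=3 -> V=0 FIRE
t=4: input=0 -> V=0
t=5: input=0 -> V=0
t=6: input=2 -> V=0 FIRE
t=7: input=0 -> V=0
t=8: input=5 -> V=0 FIRE
t=9: input=5 -> V=0 FIRE
t=10: input=5 -> V=0 FIRE
t=11: input=5 -> V=0 FIRE

Answer: 1 1 1 3 2 1 1 1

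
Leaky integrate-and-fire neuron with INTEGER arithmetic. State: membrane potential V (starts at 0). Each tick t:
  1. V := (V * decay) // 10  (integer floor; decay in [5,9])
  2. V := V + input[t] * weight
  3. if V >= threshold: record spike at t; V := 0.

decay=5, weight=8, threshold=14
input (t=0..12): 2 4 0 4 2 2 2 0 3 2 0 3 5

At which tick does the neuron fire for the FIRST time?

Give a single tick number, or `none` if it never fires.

t=0: input=2 -> V=0 FIRE
t=1: input=4 -> V=0 FIRE
t=2: input=0 -> V=0
t=3: input=4 -> V=0 FIRE
t=4: input=2 -> V=0 FIRE
t=5: input=2 -> V=0 FIRE
t=6: input=2 -> V=0 FIRE
t=7: input=0 -> V=0
t=8: input=3 -> V=0 FIRE
t=9: input=2 -> V=0 FIRE
t=10: input=0 -> V=0
t=11: input=3 -> V=0 FIRE
t=12: input=5 -> V=0 FIRE

Answer: 0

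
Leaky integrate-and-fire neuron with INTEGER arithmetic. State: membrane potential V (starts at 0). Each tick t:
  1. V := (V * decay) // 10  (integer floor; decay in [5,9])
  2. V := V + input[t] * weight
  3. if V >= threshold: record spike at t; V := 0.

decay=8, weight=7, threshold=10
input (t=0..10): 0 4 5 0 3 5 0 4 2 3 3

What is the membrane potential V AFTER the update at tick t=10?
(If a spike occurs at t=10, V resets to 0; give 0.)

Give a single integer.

t=0: input=0 -> V=0
t=1: input=4 -> V=0 FIRE
t=2: input=5 -> V=0 FIRE
t=3: input=0 -> V=0
t=4: input=3 -> V=0 FIRE
t=5: input=5 -> V=0 FIRE
t=6: input=0 -> V=0
t=7: input=4 -> V=0 FIRE
t=8: input=2 -> V=0 FIRE
t=9: input=3 -> V=0 FIRE
t=10: input=3 -> V=0 FIRE

Answer: 0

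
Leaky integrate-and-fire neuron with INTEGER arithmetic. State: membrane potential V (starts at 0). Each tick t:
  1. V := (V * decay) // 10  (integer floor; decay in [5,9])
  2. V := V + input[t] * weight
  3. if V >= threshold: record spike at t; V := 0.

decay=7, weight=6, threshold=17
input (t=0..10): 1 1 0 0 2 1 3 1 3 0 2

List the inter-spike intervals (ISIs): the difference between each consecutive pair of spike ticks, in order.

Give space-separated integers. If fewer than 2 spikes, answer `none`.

Answer: 2

Derivation:
t=0: input=1 -> V=6
t=1: input=1 -> V=10
t=2: input=0 -> V=7
t=3: input=0 -> V=4
t=4: input=2 -> V=14
t=5: input=1 -> V=15
t=6: input=3 -> V=0 FIRE
t=7: input=1 -> V=6
t=8: input=3 -> V=0 FIRE
t=9: input=0 -> V=0
t=10: input=2 -> V=12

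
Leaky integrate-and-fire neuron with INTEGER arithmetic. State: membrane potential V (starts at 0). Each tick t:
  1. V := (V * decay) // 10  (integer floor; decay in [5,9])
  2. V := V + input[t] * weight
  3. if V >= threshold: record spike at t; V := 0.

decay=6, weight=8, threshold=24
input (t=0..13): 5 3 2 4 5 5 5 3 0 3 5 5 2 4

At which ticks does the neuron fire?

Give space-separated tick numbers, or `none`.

t=0: input=5 -> V=0 FIRE
t=1: input=3 -> V=0 FIRE
t=2: input=2 -> V=16
t=3: input=4 -> V=0 FIRE
t=4: input=5 -> V=0 FIRE
t=5: input=5 -> V=0 FIRE
t=6: input=5 -> V=0 FIRE
t=7: input=3 -> V=0 FIRE
t=8: input=0 -> V=0
t=9: input=3 -> V=0 FIRE
t=10: input=5 -> V=0 FIRE
t=11: input=5 -> V=0 FIRE
t=12: input=2 -> V=16
t=13: input=4 -> V=0 FIRE

Answer: 0 1 3 4 5 6 7 9 10 11 13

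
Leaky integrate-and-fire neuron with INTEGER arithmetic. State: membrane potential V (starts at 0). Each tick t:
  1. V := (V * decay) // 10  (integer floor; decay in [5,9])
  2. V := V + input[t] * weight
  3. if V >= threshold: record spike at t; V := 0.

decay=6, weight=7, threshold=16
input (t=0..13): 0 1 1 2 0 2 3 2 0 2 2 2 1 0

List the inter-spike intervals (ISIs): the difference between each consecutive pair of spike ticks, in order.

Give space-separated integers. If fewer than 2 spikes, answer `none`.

Answer: 3 3 2

Derivation:
t=0: input=0 -> V=0
t=1: input=1 -> V=7
t=2: input=1 -> V=11
t=3: input=2 -> V=0 FIRE
t=4: input=0 -> V=0
t=5: input=2 -> V=14
t=6: input=3 -> V=0 FIRE
t=7: input=2 -> V=14
t=8: input=0 -> V=8
t=9: input=2 -> V=0 FIRE
t=10: input=2 -> V=14
t=11: input=2 -> V=0 FIRE
t=12: input=1 -> V=7
t=13: input=0 -> V=4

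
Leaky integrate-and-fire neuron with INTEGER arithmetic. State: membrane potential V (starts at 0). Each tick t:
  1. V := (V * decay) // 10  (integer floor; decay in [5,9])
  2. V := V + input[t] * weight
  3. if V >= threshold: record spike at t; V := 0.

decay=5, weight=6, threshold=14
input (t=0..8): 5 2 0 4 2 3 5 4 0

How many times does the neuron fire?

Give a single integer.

Answer: 5

Derivation:
t=0: input=5 -> V=0 FIRE
t=1: input=2 -> V=12
t=2: input=0 -> V=6
t=3: input=4 -> V=0 FIRE
t=4: input=2 -> V=12
t=5: input=3 -> V=0 FIRE
t=6: input=5 -> V=0 FIRE
t=7: input=4 -> V=0 FIRE
t=8: input=0 -> V=0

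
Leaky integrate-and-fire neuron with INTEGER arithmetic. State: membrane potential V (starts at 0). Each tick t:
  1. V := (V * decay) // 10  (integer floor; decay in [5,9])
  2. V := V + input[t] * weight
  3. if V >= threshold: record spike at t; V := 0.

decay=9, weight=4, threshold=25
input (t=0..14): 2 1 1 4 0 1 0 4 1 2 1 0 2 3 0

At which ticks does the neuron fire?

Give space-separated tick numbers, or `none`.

Answer: 3 9

Derivation:
t=0: input=2 -> V=8
t=1: input=1 -> V=11
t=2: input=1 -> V=13
t=3: input=4 -> V=0 FIRE
t=4: input=0 -> V=0
t=5: input=1 -> V=4
t=6: input=0 -> V=3
t=7: input=4 -> V=18
t=8: input=1 -> V=20
t=9: input=2 -> V=0 FIRE
t=10: input=1 -> V=4
t=11: input=0 -> V=3
t=12: input=2 -> V=10
t=13: input=3 -> V=21
t=14: input=0 -> V=18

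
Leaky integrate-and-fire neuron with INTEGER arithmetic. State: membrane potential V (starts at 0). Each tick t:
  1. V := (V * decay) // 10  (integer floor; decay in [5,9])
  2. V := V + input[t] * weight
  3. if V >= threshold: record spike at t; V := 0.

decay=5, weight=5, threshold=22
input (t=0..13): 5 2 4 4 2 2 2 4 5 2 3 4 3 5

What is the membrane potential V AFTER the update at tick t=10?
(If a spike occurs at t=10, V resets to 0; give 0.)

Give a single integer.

t=0: input=5 -> V=0 FIRE
t=1: input=2 -> V=10
t=2: input=4 -> V=0 FIRE
t=3: input=4 -> V=20
t=4: input=2 -> V=20
t=5: input=2 -> V=20
t=6: input=2 -> V=20
t=7: input=4 -> V=0 FIRE
t=8: input=5 -> V=0 FIRE
t=9: input=2 -> V=10
t=10: input=3 -> V=20
t=11: input=4 -> V=0 FIRE
t=12: input=3 -> V=15
t=13: input=5 -> V=0 FIRE

Answer: 20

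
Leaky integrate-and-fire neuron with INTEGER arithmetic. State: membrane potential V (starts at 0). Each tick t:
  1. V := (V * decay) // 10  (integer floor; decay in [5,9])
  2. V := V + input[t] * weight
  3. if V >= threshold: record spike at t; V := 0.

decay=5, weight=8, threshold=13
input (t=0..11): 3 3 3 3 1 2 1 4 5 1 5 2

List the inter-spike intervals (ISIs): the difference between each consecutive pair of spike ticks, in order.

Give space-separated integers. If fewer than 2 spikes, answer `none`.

Answer: 1 1 1 2 2 1 2 1

Derivation:
t=0: input=3 -> V=0 FIRE
t=1: input=3 -> V=0 FIRE
t=2: input=3 -> V=0 FIRE
t=3: input=3 -> V=0 FIRE
t=4: input=1 -> V=8
t=5: input=2 -> V=0 FIRE
t=6: input=1 -> V=8
t=7: input=4 -> V=0 FIRE
t=8: input=5 -> V=0 FIRE
t=9: input=1 -> V=8
t=10: input=5 -> V=0 FIRE
t=11: input=2 -> V=0 FIRE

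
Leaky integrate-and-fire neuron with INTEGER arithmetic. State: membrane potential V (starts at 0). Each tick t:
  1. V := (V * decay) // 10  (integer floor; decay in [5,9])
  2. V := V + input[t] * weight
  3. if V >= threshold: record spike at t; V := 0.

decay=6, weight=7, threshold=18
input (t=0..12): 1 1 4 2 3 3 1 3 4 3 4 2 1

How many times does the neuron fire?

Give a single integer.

Answer: 7

Derivation:
t=0: input=1 -> V=7
t=1: input=1 -> V=11
t=2: input=4 -> V=0 FIRE
t=3: input=2 -> V=14
t=4: input=3 -> V=0 FIRE
t=5: input=3 -> V=0 FIRE
t=6: input=1 -> V=7
t=7: input=3 -> V=0 FIRE
t=8: input=4 -> V=0 FIRE
t=9: input=3 -> V=0 FIRE
t=10: input=4 -> V=0 FIRE
t=11: input=2 -> V=14
t=12: input=1 -> V=15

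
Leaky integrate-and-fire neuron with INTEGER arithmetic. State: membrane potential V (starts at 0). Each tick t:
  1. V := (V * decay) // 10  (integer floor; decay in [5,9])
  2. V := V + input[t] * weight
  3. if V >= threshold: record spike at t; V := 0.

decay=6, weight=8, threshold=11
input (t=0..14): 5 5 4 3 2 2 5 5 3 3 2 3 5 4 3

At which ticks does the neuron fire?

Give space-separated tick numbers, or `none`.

t=0: input=5 -> V=0 FIRE
t=1: input=5 -> V=0 FIRE
t=2: input=4 -> V=0 FIRE
t=3: input=3 -> V=0 FIRE
t=4: input=2 -> V=0 FIRE
t=5: input=2 -> V=0 FIRE
t=6: input=5 -> V=0 FIRE
t=7: input=5 -> V=0 FIRE
t=8: input=3 -> V=0 FIRE
t=9: input=3 -> V=0 FIRE
t=10: input=2 -> V=0 FIRE
t=11: input=3 -> V=0 FIRE
t=12: input=5 -> V=0 FIRE
t=13: input=4 -> V=0 FIRE
t=14: input=3 -> V=0 FIRE

Answer: 0 1 2 3 4 5 6 7 8 9 10 11 12 13 14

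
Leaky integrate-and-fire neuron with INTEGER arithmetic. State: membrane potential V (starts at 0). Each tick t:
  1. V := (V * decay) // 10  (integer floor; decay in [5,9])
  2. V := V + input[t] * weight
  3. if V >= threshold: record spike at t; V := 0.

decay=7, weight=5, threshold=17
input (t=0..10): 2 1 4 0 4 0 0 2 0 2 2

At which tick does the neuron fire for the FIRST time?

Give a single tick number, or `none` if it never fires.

Answer: 2

Derivation:
t=0: input=2 -> V=10
t=1: input=1 -> V=12
t=2: input=4 -> V=0 FIRE
t=3: input=0 -> V=0
t=4: input=4 -> V=0 FIRE
t=5: input=0 -> V=0
t=6: input=0 -> V=0
t=7: input=2 -> V=10
t=8: input=0 -> V=7
t=9: input=2 -> V=14
t=10: input=2 -> V=0 FIRE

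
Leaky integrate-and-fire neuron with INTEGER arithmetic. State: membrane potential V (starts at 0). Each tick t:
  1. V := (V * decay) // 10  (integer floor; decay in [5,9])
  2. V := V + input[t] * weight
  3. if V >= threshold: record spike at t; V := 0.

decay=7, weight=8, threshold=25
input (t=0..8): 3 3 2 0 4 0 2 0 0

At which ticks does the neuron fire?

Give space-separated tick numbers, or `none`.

Answer: 1 4

Derivation:
t=0: input=3 -> V=24
t=1: input=3 -> V=0 FIRE
t=2: input=2 -> V=16
t=3: input=0 -> V=11
t=4: input=4 -> V=0 FIRE
t=5: input=0 -> V=0
t=6: input=2 -> V=16
t=7: input=0 -> V=11
t=8: input=0 -> V=7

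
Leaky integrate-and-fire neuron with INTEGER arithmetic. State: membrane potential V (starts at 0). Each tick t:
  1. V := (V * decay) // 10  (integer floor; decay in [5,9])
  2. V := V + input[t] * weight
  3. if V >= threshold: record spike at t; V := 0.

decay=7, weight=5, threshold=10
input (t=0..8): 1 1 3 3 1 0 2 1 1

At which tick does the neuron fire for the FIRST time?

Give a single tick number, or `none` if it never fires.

t=0: input=1 -> V=5
t=1: input=1 -> V=8
t=2: input=3 -> V=0 FIRE
t=3: input=3 -> V=0 FIRE
t=4: input=1 -> V=5
t=5: input=0 -> V=3
t=6: input=2 -> V=0 FIRE
t=7: input=1 -> V=5
t=8: input=1 -> V=8

Answer: 2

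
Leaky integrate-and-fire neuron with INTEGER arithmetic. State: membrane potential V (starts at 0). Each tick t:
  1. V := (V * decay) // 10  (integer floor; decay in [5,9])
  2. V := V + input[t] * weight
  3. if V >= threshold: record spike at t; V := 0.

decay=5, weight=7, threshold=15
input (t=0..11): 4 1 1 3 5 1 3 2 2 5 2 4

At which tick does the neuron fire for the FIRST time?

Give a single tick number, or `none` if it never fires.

Answer: 0

Derivation:
t=0: input=4 -> V=0 FIRE
t=1: input=1 -> V=7
t=2: input=1 -> V=10
t=3: input=3 -> V=0 FIRE
t=4: input=5 -> V=0 FIRE
t=5: input=1 -> V=7
t=6: input=3 -> V=0 FIRE
t=7: input=2 -> V=14
t=8: input=2 -> V=0 FIRE
t=9: input=5 -> V=0 FIRE
t=10: input=2 -> V=14
t=11: input=4 -> V=0 FIRE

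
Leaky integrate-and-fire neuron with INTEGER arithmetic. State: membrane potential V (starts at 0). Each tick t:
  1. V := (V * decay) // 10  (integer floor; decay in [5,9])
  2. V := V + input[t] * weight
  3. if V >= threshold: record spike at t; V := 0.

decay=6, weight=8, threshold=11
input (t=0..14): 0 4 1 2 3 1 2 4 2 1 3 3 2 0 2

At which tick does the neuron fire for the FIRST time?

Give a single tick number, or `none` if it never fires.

t=0: input=0 -> V=0
t=1: input=4 -> V=0 FIRE
t=2: input=1 -> V=8
t=3: input=2 -> V=0 FIRE
t=4: input=3 -> V=0 FIRE
t=5: input=1 -> V=8
t=6: input=2 -> V=0 FIRE
t=7: input=4 -> V=0 FIRE
t=8: input=2 -> V=0 FIRE
t=9: input=1 -> V=8
t=10: input=3 -> V=0 FIRE
t=11: input=3 -> V=0 FIRE
t=12: input=2 -> V=0 FIRE
t=13: input=0 -> V=0
t=14: input=2 -> V=0 FIRE

Answer: 1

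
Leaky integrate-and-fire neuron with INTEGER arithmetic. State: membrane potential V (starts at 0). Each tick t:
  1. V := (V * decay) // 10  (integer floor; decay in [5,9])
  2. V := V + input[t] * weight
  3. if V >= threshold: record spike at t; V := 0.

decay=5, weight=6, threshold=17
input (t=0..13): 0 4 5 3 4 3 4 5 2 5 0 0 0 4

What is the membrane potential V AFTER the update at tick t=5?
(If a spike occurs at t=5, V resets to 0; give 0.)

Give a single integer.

t=0: input=0 -> V=0
t=1: input=4 -> V=0 FIRE
t=2: input=5 -> V=0 FIRE
t=3: input=3 -> V=0 FIRE
t=4: input=4 -> V=0 FIRE
t=5: input=3 -> V=0 FIRE
t=6: input=4 -> V=0 FIRE
t=7: input=5 -> V=0 FIRE
t=8: input=2 -> V=12
t=9: input=5 -> V=0 FIRE
t=10: input=0 -> V=0
t=11: input=0 -> V=0
t=12: input=0 -> V=0
t=13: input=4 -> V=0 FIRE

Answer: 0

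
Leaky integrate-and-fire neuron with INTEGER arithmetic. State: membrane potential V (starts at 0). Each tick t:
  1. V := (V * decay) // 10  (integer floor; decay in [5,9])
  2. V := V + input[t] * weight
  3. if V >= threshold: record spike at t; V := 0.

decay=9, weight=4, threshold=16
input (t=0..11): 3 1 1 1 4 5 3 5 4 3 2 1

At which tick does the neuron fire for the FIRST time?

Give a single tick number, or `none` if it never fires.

Answer: 2

Derivation:
t=0: input=3 -> V=12
t=1: input=1 -> V=14
t=2: input=1 -> V=0 FIRE
t=3: input=1 -> V=4
t=4: input=4 -> V=0 FIRE
t=5: input=5 -> V=0 FIRE
t=6: input=3 -> V=12
t=7: input=5 -> V=0 FIRE
t=8: input=4 -> V=0 FIRE
t=9: input=3 -> V=12
t=10: input=2 -> V=0 FIRE
t=11: input=1 -> V=4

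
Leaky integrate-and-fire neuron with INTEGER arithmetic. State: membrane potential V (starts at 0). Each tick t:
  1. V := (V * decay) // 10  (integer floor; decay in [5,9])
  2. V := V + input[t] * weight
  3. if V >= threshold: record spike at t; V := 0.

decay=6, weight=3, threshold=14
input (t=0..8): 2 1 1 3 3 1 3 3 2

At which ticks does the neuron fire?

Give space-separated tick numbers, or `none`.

t=0: input=2 -> V=6
t=1: input=1 -> V=6
t=2: input=1 -> V=6
t=3: input=3 -> V=12
t=4: input=3 -> V=0 FIRE
t=5: input=1 -> V=3
t=6: input=3 -> V=10
t=7: input=3 -> V=0 FIRE
t=8: input=2 -> V=6

Answer: 4 7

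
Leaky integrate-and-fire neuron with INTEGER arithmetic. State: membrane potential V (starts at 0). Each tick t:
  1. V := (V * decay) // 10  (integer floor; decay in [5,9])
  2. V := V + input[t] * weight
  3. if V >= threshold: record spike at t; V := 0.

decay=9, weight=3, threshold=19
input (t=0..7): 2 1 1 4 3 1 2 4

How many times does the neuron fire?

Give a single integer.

Answer: 2

Derivation:
t=0: input=2 -> V=6
t=1: input=1 -> V=8
t=2: input=1 -> V=10
t=3: input=4 -> V=0 FIRE
t=4: input=3 -> V=9
t=5: input=1 -> V=11
t=6: input=2 -> V=15
t=7: input=4 -> V=0 FIRE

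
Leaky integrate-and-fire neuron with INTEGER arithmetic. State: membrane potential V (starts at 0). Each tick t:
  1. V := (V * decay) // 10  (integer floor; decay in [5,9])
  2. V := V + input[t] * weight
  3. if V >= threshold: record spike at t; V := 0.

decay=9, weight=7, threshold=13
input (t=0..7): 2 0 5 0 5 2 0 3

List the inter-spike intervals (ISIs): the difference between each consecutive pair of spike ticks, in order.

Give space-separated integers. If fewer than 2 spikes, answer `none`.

t=0: input=2 -> V=0 FIRE
t=1: input=0 -> V=0
t=2: input=5 -> V=0 FIRE
t=3: input=0 -> V=0
t=4: input=5 -> V=0 FIRE
t=5: input=2 -> V=0 FIRE
t=6: input=0 -> V=0
t=7: input=3 -> V=0 FIRE

Answer: 2 2 1 2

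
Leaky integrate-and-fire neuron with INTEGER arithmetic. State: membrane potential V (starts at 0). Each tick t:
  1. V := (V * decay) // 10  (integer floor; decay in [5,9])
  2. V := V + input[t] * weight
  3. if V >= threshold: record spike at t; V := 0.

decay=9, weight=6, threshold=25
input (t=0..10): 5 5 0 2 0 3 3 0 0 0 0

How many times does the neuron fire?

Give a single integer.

t=0: input=5 -> V=0 FIRE
t=1: input=5 -> V=0 FIRE
t=2: input=0 -> V=0
t=3: input=2 -> V=12
t=4: input=0 -> V=10
t=5: input=3 -> V=0 FIRE
t=6: input=3 -> V=18
t=7: input=0 -> V=16
t=8: input=0 -> V=14
t=9: input=0 -> V=12
t=10: input=0 -> V=10

Answer: 3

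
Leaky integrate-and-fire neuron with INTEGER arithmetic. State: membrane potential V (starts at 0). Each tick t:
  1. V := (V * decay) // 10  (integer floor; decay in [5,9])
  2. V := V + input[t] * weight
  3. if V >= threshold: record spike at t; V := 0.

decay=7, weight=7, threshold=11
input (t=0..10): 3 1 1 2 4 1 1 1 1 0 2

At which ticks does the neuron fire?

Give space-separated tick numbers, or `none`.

t=0: input=3 -> V=0 FIRE
t=1: input=1 -> V=7
t=2: input=1 -> V=0 FIRE
t=3: input=2 -> V=0 FIRE
t=4: input=4 -> V=0 FIRE
t=5: input=1 -> V=7
t=6: input=1 -> V=0 FIRE
t=7: input=1 -> V=7
t=8: input=1 -> V=0 FIRE
t=9: input=0 -> V=0
t=10: input=2 -> V=0 FIRE

Answer: 0 2 3 4 6 8 10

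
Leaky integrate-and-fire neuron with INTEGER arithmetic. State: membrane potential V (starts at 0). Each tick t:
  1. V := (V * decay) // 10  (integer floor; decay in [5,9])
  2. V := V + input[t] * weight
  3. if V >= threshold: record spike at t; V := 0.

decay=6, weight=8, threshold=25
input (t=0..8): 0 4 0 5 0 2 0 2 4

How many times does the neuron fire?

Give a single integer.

t=0: input=0 -> V=0
t=1: input=4 -> V=0 FIRE
t=2: input=0 -> V=0
t=3: input=5 -> V=0 FIRE
t=4: input=0 -> V=0
t=5: input=2 -> V=16
t=6: input=0 -> V=9
t=7: input=2 -> V=21
t=8: input=4 -> V=0 FIRE

Answer: 3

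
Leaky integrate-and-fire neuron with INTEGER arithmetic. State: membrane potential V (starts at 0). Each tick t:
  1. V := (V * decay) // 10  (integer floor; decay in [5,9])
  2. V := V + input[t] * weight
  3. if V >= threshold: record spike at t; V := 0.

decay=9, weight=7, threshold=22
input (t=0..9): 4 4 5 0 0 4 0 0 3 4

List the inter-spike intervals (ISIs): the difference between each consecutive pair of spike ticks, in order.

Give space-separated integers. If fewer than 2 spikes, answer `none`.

t=0: input=4 -> V=0 FIRE
t=1: input=4 -> V=0 FIRE
t=2: input=5 -> V=0 FIRE
t=3: input=0 -> V=0
t=4: input=0 -> V=0
t=5: input=4 -> V=0 FIRE
t=6: input=0 -> V=0
t=7: input=0 -> V=0
t=8: input=3 -> V=21
t=9: input=4 -> V=0 FIRE

Answer: 1 1 3 4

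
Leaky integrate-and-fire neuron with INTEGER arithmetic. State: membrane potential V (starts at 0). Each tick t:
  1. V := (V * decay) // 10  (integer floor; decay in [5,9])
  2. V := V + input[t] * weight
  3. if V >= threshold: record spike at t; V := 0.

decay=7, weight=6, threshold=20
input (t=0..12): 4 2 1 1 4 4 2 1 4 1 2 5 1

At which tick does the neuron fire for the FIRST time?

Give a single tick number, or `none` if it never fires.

t=0: input=4 -> V=0 FIRE
t=1: input=2 -> V=12
t=2: input=1 -> V=14
t=3: input=1 -> V=15
t=4: input=4 -> V=0 FIRE
t=5: input=4 -> V=0 FIRE
t=6: input=2 -> V=12
t=7: input=1 -> V=14
t=8: input=4 -> V=0 FIRE
t=9: input=1 -> V=6
t=10: input=2 -> V=16
t=11: input=5 -> V=0 FIRE
t=12: input=1 -> V=6

Answer: 0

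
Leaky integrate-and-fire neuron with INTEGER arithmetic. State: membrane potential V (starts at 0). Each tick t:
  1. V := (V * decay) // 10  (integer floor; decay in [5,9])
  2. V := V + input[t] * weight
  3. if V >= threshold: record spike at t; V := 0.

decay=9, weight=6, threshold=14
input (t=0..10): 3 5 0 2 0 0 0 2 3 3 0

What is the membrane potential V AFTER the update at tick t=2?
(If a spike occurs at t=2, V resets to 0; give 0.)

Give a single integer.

t=0: input=3 -> V=0 FIRE
t=1: input=5 -> V=0 FIRE
t=2: input=0 -> V=0
t=3: input=2 -> V=12
t=4: input=0 -> V=10
t=5: input=0 -> V=9
t=6: input=0 -> V=8
t=7: input=2 -> V=0 FIRE
t=8: input=3 -> V=0 FIRE
t=9: input=3 -> V=0 FIRE
t=10: input=0 -> V=0

Answer: 0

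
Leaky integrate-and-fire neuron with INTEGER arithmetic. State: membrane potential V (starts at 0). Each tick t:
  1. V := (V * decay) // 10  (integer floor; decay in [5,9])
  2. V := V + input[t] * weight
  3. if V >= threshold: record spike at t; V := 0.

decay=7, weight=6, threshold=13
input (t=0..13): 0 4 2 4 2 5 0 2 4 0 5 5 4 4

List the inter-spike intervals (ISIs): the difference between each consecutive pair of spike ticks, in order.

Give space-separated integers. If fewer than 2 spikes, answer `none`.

t=0: input=0 -> V=0
t=1: input=4 -> V=0 FIRE
t=2: input=2 -> V=12
t=3: input=4 -> V=0 FIRE
t=4: input=2 -> V=12
t=5: input=5 -> V=0 FIRE
t=6: input=0 -> V=0
t=7: input=2 -> V=12
t=8: input=4 -> V=0 FIRE
t=9: input=0 -> V=0
t=10: input=5 -> V=0 FIRE
t=11: input=5 -> V=0 FIRE
t=12: input=4 -> V=0 FIRE
t=13: input=4 -> V=0 FIRE

Answer: 2 2 3 2 1 1 1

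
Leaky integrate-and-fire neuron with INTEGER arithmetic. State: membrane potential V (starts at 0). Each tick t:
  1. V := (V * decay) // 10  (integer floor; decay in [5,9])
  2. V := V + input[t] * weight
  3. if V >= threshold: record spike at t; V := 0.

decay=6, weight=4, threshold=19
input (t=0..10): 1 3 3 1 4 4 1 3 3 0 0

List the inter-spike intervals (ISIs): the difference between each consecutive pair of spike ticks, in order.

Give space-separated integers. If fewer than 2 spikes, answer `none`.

Answer: 3 3

Derivation:
t=0: input=1 -> V=4
t=1: input=3 -> V=14
t=2: input=3 -> V=0 FIRE
t=3: input=1 -> V=4
t=4: input=4 -> V=18
t=5: input=4 -> V=0 FIRE
t=6: input=1 -> V=4
t=7: input=3 -> V=14
t=8: input=3 -> V=0 FIRE
t=9: input=0 -> V=0
t=10: input=0 -> V=0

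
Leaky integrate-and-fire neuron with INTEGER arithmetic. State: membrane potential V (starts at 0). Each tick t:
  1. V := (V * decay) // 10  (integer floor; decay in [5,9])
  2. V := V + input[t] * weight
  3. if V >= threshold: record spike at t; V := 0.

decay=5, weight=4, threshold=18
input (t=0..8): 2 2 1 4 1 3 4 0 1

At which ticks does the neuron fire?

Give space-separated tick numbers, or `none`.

Answer: 3 6

Derivation:
t=0: input=2 -> V=8
t=1: input=2 -> V=12
t=2: input=1 -> V=10
t=3: input=4 -> V=0 FIRE
t=4: input=1 -> V=4
t=5: input=3 -> V=14
t=6: input=4 -> V=0 FIRE
t=7: input=0 -> V=0
t=8: input=1 -> V=4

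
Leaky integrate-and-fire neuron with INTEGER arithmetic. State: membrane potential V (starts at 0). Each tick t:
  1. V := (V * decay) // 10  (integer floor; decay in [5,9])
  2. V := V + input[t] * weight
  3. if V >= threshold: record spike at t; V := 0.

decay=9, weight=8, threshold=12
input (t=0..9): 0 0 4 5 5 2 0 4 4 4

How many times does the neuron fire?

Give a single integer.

Answer: 7

Derivation:
t=0: input=0 -> V=0
t=1: input=0 -> V=0
t=2: input=4 -> V=0 FIRE
t=3: input=5 -> V=0 FIRE
t=4: input=5 -> V=0 FIRE
t=5: input=2 -> V=0 FIRE
t=6: input=0 -> V=0
t=7: input=4 -> V=0 FIRE
t=8: input=4 -> V=0 FIRE
t=9: input=4 -> V=0 FIRE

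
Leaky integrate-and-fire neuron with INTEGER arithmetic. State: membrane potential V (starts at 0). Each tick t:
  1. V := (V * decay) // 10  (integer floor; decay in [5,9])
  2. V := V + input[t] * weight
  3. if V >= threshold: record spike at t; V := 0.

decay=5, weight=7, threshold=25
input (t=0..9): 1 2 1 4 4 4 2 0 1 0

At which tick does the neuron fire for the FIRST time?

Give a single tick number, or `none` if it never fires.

Answer: 3

Derivation:
t=0: input=1 -> V=7
t=1: input=2 -> V=17
t=2: input=1 -> V=15
t=3: input=4 -> V=0 FIRE
t=4: input=4 -> V=0 FIRE
t=5: input=4 -> V=0 FIRE
t=6: input=2 -> V=14
t=7: input=0 -> V=7
t=8: input=1 -> V=10
t=9: input=0 -> V=5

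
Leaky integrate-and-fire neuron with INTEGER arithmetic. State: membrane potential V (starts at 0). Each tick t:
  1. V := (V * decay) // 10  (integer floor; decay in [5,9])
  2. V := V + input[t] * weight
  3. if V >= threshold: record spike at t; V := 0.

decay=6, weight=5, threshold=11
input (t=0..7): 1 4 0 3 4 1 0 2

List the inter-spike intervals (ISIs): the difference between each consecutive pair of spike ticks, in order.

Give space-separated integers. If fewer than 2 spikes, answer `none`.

Answer: 2 1 3

Derivation:
t=0: input=1 -> V=5
t=1: input=4 -> V=0 FIRE
t=2: input=0 -> V=0
t=3: input=3 -> V=0 FIRE
t=4: input=4 -> V=0 FIRE
t=5: input=1 -> V=5
t=6: input=0 -> V=3
t=7: input=2 -> V=0 FIRE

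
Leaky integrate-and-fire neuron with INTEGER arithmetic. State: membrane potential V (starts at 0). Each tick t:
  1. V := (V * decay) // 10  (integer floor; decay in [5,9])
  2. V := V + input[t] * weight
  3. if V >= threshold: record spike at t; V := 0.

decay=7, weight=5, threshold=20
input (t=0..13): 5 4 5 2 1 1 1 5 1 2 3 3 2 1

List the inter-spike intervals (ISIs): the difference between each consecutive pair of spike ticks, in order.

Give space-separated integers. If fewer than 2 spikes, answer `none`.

t=0: input=5 -> V=0 FIRE
t=1: input=4 -> V=0 FIRE
t=2: input=5 -> V=0 FIRE
t=3: input=2 -> V=10
t=4: input=1 -> V=12
t=5: input=1 -> V=13
t=6: input=1 -> V=14
t=7: input=5 -> V=0 FIRE
t=8: input=1 -> V=5
t=9: input=2 -> V=13
t=10: input=3 -> V=0 FIRE
t=11: input=3 -> V=15
t=12: input=2 -> V=0 FIRE
t=13: input=1 -> V=5

Answer: 1 1 5 3 2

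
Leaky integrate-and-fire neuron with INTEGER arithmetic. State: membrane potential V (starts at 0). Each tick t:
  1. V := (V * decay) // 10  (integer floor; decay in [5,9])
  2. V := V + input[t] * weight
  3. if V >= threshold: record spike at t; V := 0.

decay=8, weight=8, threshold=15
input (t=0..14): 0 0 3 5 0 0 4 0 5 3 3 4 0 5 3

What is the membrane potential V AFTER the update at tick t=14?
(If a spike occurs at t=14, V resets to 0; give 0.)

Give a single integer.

Answer: 0

Derivation:
t=0: input=0 -> V=0
t=1: input=0 -> V=0
t=2: input=3 -> V=0 FIRE
t=3: input=5 -> V=0 FIRE
t=4: input=0 -> V=0
t=5: input=0 -> V=0
t=6: input=4 -> V=0 FIRE
t=7: input=0 -> V=0
t=8: input=5 -> V=0 FIRE
t=9: input=3 -> V=0 FIRE
t=10: input=3 -> V=0 FIRE
t=11: input=4 -> V=0 FIRE
t=12: input=0 -> V=0
t=13: input=5 -> V=0 FIRE
t=14: input=3 -> V=0 FIRE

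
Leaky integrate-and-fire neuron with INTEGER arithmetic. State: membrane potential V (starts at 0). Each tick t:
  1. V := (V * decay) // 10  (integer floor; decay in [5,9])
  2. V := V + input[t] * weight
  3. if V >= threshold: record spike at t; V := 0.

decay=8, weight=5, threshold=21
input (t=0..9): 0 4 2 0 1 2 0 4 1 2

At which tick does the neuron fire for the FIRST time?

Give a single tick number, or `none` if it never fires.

Answer: 2

Derivation:
t=0: input=0 -> V=0
t=1: input=4 -> V=20
t=2: input=2 -> V=0 FIRE
t=3: input=0 -> V=0
t=4: input=1 -> V=5
t=5: input=2 -> V=14
t=6: input=0 -> V=11
t=7: input=4 -> V=0 FIRE
t=8: input=1 -> V=5
t=9: input=2 -> V=14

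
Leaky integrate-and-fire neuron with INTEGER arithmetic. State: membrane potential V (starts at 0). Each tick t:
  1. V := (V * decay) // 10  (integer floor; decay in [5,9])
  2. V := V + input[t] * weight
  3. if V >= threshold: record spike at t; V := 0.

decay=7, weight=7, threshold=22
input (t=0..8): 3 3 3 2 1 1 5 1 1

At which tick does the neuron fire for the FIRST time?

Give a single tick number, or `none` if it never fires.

t=0: input=3 -> V=21
t=1: input=3 -> V=0 FIRE
t=2: input=3 -> V=21
t=3: input=2 -> V=0 FIRE
t=4: input=1 -> V=7
t=5: input=1 -> V=11
t=6: input=5 -> V=0 FIRE
t=7: input=1 -> V=7
t=8: input=1 -> V=11

Answer: 1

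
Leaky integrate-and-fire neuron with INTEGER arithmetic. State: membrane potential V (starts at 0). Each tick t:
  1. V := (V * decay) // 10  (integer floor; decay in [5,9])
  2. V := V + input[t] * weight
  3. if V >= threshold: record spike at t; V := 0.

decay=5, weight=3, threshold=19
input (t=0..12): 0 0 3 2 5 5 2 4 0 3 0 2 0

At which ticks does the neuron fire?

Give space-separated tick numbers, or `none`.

Answer: 4

Derivation:
t=0: input=0 -> V=0
t=1: input=0 -> V=0
t=2: input=3 -> V=9
t=3: input=2 -> V=10
t=4: input=5 -> V=0 FIRE
t=5: input=5 -> V=15
t=6: input=2 -> V=13
t=7: input=4 -> V=18
t=8: input=0 -> V=9
t=9: input=3 -> V=13
t=10: input=0 -> V=6
t=11: input=2 -> V=9
t=12: input=0 -> V=4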